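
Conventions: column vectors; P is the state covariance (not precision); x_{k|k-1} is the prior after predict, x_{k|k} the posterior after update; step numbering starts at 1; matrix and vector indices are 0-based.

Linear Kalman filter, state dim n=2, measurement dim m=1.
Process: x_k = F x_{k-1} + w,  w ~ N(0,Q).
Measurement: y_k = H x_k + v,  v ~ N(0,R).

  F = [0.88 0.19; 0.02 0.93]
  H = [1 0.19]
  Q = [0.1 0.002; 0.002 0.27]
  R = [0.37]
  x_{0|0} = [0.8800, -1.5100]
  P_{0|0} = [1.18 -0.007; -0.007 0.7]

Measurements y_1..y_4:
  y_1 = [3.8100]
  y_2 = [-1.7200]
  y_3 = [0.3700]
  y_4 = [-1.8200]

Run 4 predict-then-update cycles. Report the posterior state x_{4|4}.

x_post = [-0.5521, -2.3248]

step 1: x^-=[0.4875, -1.3867]  P^-=[1.0367 0.1407; 0.1407 0.8756]  S=[1.4918]  K=[0.7129; 0.2058]  nu=[3.5860]  x^+=[3.0438, -0.6486]  P^+=[0.2786 -0.0782; -0.0782 0.8124]
step 2: x^-=[2.5553, -0.5423]  P^-=[0.3189 0.0862; 0.0862 0.9699]  S=[0.7567]  K=[0.4431; 0.3574]  nu=[-4.1723]  x^+=[0.7065, -2.0334]  P^+=[0.1704 -0.0337; -0.0337 0.8732]
step 3: x^-=[0.2353, -1.8770]  P^-=[0.2522 0.1316; 0.1316 1.0241]  S=[0.7092]  K=[0.3909; 0.4600]  nu=[0.4913]  x^+=[0.4274, -1.6510]  P^+=[0.1438 0.0041; 0.0041 0.8740]
step 4: x^-=[0.0624, -1.5269]  P^-=[0.2443 0.1624; 0.1624 1.0262]  S=[0.7131]  K=[0.3859; 0.5011]  nu=[-1.5923]  x^+=[-0.5521, -2.3248]  P^+=[0.1381 0.0245; 0.0245 0.8471]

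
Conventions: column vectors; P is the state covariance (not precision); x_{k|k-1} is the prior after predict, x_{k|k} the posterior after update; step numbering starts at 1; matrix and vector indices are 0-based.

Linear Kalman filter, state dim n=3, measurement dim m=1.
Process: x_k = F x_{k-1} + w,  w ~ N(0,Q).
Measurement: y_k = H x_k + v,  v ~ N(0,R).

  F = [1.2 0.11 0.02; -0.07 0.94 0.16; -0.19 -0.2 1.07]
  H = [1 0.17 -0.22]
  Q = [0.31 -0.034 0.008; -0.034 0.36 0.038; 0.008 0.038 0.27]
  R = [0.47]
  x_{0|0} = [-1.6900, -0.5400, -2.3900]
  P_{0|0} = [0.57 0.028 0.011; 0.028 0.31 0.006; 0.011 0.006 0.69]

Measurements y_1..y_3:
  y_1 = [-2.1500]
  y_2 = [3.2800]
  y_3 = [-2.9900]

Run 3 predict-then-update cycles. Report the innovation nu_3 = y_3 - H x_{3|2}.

step 1: x^-=[-2.1352, -0.7717, -2.1282]  P^-=[1.1428 -0.0139 -0.1066; -0.0139 0.6522 0.1055; -0.1066 0.1055 1.0880]  S=[1.7185]  K=[0.6772; 0.0429; -0.1909]  nu=[-0.3518]  x^+=[-2.3735, -0.7868, -2.0611]  P^+=[0.3546 -0.0639 0.1156; -0.0639 0.6491 0.1196; 0.1156 0.1196 1.0254]
step 2: x^-=[-2.9759, -0.9032, -1.5970]  P^-=[0.8181 -0.0386 0.1130; -0.0386 1.0033 0.2110; 0.1130 0.2110 1.3798]  S=[1.3052]  K=[0.6027; 0.0656; -0.1185]  nu=[6.0581]  x^+=[0.6753, -0.5060, -2.3148]  P^+=[0.3440 -0.0901 0.2062; -0.0901 0.9977 0.2212; 0.2062 0.2212 1.3615]
step 3: x^-=[0.7084, -0.8933, -2.5039]  P^-=[0.8050 -0.0090 0.2494; -0.0090 1.3519 0.2966; 0.2494 0.2966 1.6957]  S=[1.2611]  K=[0.5936; 0.1234; -0.0580]  nu=[-4.0974]  x^+=[-1.7238, -1.3988, -2.2661]  P^+=[0.3606 -0.1013 0.2929; -0.1013 1.3327 0.3056; 0.2929 0.3056 1.6914]

innov = [-4.0974]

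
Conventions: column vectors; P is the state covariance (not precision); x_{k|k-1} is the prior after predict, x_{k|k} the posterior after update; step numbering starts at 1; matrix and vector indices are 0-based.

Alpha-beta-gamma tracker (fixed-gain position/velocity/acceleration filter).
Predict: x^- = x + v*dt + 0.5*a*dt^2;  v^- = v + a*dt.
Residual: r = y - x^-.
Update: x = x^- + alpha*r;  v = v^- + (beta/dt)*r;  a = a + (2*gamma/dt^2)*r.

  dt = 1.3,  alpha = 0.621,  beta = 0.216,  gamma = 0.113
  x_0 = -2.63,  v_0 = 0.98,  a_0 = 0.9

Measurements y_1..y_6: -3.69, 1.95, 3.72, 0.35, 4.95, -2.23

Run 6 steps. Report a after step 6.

step 1: x_pred=-0.5955  r=-3.0945  x^+=-2.5172  v^+=1.6358  a^+=0.4862
step 2: x_pred=0.0202  r=1.9298  x^+=1.2186  v^+=2.5885  a^+=0.7442
step 3: x_pred=5.2126  r=-1.4926  x^+=4.2857  v^+=3.3080  a^+=0.5446
step 4: x_pred=9.0463  r=-8.6963  x^+=3.6459  v^+=2.5711  a^+=-0.6183
step 5: x_pred=6.4659  r=-1.5159  x^+=5.5245  v^+=1.5155  a^+=-0.8210
step 6: x_pred=6.8009  r=-9.0309  x^+=1.1927  v^+=-1.0524  a^+=-2.0287

a_post = -2.0287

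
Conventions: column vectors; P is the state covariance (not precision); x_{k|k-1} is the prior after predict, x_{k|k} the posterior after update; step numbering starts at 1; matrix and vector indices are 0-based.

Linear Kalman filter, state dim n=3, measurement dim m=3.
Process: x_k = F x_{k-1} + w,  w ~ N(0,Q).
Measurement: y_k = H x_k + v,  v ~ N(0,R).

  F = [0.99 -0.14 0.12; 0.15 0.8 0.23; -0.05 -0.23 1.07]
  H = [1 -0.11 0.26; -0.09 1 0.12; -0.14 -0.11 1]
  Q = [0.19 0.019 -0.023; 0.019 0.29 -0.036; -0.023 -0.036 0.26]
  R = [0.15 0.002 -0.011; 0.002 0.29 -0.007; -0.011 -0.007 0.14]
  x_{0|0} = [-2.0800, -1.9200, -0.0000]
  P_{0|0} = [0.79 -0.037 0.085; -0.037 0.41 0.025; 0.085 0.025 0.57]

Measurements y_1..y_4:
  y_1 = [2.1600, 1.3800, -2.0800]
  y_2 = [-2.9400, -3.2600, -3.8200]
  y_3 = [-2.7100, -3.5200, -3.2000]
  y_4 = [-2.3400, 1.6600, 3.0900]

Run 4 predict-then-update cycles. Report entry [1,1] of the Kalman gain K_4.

step 1: x^-=[-1.7904, -1.8480, 0.5456]  P^-=[1.0101 0.1001 0.1175; 0.1001 0.6065 0.0584; 0.1175 0.0584 0.9140]  S=[1.2650 -0.0003 0.1883; -0.0003 0.9113 0.0808; 0.1883 0.0808 1.0385]  K=[0.8422 0.0426 -0.1896; 0.0509 0.6707 -0.0829; 0.1533 0.1000 0.8226]  nu=[3.6053, 3.0014, -3.0795]  x^+=[1.9576, 0.6036, -1.1347]  P^+=[0.1353 0.0292 -0.0139; 0.0292 0.1967 0.0089; -0.0139 0.0089 0.1118]
step 2: x^-=[1.7173, 0.5155, -1.4508]  P^-=[0.3164 0.0398 -0.0317; 0.0398 0.4342 -0.0428; -0.0317 -0.0428 0.3965]  S=[0.4757 -0.0353 0.0247; -0.0353 0.7157 -0.0472; 0.0247 -0.0472 0.5675]  K=[0.6497 0.0315 -0.1673; 0.0097 0.5870 -0.1210; 0.1277 0.0641 0.7146]  nu=[-4.2234, -3.4469, -2.0721]  x^+=[-0.7885, -1.2979, -3.6917]  P^+=[0.1054 0.0227 -0.0135; 0.0227 0.1730 0.0011; -0.0135 0.0011 0.0964]
step 3: x^-=[-1.0419, -2.0057, -3.6122]  P^-=[0.2885 0.0322 -0.0297; 0.0322 0.4131 -0.0478; -0.0297 -0.0478 0.3813]  S=[0.4495 -0.0397 0.0277; -0.0397 0.6943 -0.0512; 0.0277 -0.0512 0.5517]  K=[0.6293 0.0278 -0.1625; 0.0011 0.5735 -0.1239; 0.1279 0.0604 0.7073]  nu=[-0.9496, -1.1746, 0.0457]  x^+=[-1.6795, -2.6860, -3.7723]  P^+=[0.1020 0.0212 -0.0132; 0.0212 0.1691 0.0002; -0.0132 0.0002 0.0954]
step 4: x^-=[-1.7393, -3.2684, -3.3346]  P^-=[0.2856 0.0310 -0.0290; 0.0310 0.4098 -0.0478; -0.0290 -0.0478 0.3802]  S=[0.4471 -0.0403 0.0285; -0.0403 0.6912 -0.0510; 0.0285 -0.0510 0.5503]  K=[0.6271 0.0272 -0.1616; -0.0000 0.5714 -0.1237; 0.1282 0.0602 0.7067]  nu=[-0.0932, 5.1720, 5.8216]  x^+=[-2.5980, -1.0332, 1.0787]  P^+=[0.1016 0.0210 -0.0132; 0.0210 0.1685 0.0001; -0.0132 0.0001 0.0953]

K[1,1] = 0.5714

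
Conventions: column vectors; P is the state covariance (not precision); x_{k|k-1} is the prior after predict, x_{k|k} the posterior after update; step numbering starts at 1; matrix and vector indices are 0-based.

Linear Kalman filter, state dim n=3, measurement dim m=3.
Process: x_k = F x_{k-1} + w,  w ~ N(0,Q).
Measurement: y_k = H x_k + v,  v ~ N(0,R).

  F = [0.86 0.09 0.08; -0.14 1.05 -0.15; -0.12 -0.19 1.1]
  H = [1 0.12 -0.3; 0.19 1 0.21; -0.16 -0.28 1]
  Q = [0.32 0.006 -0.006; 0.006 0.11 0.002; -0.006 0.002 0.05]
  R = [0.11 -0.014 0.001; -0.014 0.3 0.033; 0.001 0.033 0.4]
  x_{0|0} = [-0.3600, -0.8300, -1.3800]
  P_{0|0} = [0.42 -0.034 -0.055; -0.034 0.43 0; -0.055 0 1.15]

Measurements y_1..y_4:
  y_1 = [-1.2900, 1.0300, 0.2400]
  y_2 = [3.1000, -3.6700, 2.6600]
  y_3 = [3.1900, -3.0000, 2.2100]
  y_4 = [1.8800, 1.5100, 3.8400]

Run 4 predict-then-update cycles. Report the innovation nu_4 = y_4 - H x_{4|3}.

step 1: x^-=[-0.4947, -0.6141, -1.3171]  P^-=[0.6286 -0.0403 -0.0011; -0.0403 0.6259 -0.2556; -0.0011 -0.2556 1.4760]  S=[0.8899 0.1164 -0.6046; 0.1164 0.8909 -0.0836; -0.6046 -0.0836 2.0811]  K=[0.8374 -0.0021 0.1998; -0.0974 0.6270 -0.2071; -0.0524 0.1365 0.7340]  nu=[-1.1167, 2.0147, 1.3060]  x^+=[-1.1732, 0.4874, -0.0250]  P^+=[0.1242 -0.0477 0.0872; -0.0477 0.1949 -0.0153; 0.0872 -0.0153 0.3077]
step 2: x^-=[-0.9671, 0.6798, 0.0206]  P^-=[0.4198 -0.0500 0.0936; -0.0500 0.3567 -0.1108; 0.0936 -0.1108 0.4124]  S=[0.5119 0.0762 -0.1114; 0.0762 0.6320 -0.0720; -0.1114 -0.0720 0.8787]  K=[0.7852 0.0001 0.1456; -0.0664 0.4980 -0.1983; 0.0160 0.0441 0.4932]  nu=[3.9917, -4.1704, 2.6750]  x^+=[2.5564, -2.1925, 1.2197]  P^+=[0.1110 -0.0410 0.0653; -0.0410 0.1569 -0.0255; 0.0653 -0.0255 0.2020]
step 3: x^-=[2.0988, -2.8430, 1.4515]  P^-=[0.4070 -0.0424 0.0638; -0.0424 0.3126 -0.0958; 0.0638 -0.0958 0.2933]  S=[0.5063 0.0751 -0.1026; 0.0751 0.5889 -0.0765; -0.1026 -0.0765 0.7577]  K=[0.7804 -0.0019 0.1194; -0.0613 0.4655 -0.1944; 0.0108 0.0146 0.4120]  nu=[1.8678, -0.8606, 0.2983]  x^+=[3.5938, -3.4161, 1.5821]  P^+=[0.1071 -0.0394 0.0546; -0.0394 0.1473 -0.0275; 0.0546 -0.0275 0.1663]
step 4: x^-=[2.9098, -4.3273, 1.9581]  P^-=[0.4025 -0.0396 0.0507; -0.0396 0.3008 -0.0891; 0.0507 -0.0891 0.2534]  S=[0.5061 0.0743 -0.1027; 0.0743 0.5781 -0.0777; -0.1027 -0.0777 0.7174]  K=[0.7781 -0.0034 0.1074; -0.0602 0.4569 -0.1919; 0.0049 0.0048 0.3779]  nu=[0.0769, 4.8732, 1.1358]  x^+=[3.0750, -2.3232, 2.4111]  P^+=[0.1053 -0.0388 0.0496; -0.0388 0.1447 -0.0274; 0.0496 -0.0274 0.1516]

innov = [0.0769, 4.8732, 1.1358]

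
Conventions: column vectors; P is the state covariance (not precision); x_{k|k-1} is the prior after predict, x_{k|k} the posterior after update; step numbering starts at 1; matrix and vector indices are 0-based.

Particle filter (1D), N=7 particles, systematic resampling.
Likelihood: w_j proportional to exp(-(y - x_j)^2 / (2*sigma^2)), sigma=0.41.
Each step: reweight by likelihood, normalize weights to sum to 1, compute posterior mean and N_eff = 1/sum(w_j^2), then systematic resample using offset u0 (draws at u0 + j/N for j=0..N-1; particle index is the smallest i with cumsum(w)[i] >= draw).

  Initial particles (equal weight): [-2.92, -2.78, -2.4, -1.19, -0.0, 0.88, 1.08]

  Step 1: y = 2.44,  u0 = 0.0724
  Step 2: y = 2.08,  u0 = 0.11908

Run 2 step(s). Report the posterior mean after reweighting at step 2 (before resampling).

step 1: w=[0.0000, 0.0000, 0.0000, 0.0000, 0.0000, 0.1497, 0.8503]  mean=1.0501  Neff=1.3415  idx=[5, 6, 6, 6, 6, 6, 6]
step 2: w=[0.0431, 0.1595, 0.1595, 0.1595, 0.1595, 0.1595, 0.1595]  mean=1.0714  Neff=6.4737  idx=[1, 2, 3, 4, 5, 5, 6]

post_mean = 1.0714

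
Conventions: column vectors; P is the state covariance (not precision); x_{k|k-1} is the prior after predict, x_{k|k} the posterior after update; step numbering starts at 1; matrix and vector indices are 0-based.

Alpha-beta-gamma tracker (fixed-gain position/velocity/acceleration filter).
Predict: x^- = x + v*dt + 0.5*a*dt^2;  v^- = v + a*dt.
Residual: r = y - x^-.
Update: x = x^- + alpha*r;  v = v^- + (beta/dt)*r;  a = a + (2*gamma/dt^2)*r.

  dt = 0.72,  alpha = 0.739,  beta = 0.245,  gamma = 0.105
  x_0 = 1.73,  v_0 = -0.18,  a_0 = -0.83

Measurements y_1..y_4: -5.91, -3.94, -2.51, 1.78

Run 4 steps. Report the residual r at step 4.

step 1: x_pred=1.3853  r=-7.2953  x^+=-4.0059  v^+=-3.2600  a^+=-3.7853
step 2: x_pred=-7.3343  r=3.3943  x^+=-4.8259  v^+=-4.8304  a^+=-2.4103
step 3: x_pred=-8.9285  r=6.4185  x^+=-4.1852  v^+=-4.3817  a^+=0.1898
step 4: x_pred=-7.2909  r=9.0709  x^+=-0.5875  v^+=-1.1584  a^+=3.8644

resid = 9.0709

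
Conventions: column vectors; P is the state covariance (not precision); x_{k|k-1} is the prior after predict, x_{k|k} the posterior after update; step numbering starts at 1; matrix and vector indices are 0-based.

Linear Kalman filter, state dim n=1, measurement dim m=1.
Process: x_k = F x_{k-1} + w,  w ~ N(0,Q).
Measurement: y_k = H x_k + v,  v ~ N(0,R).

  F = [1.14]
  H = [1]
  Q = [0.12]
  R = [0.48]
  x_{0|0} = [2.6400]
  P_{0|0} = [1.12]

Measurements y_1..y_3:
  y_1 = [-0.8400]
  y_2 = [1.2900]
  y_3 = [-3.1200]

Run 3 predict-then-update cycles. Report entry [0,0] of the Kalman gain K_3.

K[0,0] = 0.4926

step 1: x^-=[3.0096]  P^-=[1.5756]  S=[2.0556]  K=[0.7665]  nu=[-3.8496]  x^+=[0.0589]  P^+=[0.3679]
step 2: x^-=[0.0672]  P^-=[0.5981]  S=[1.0781]  K=[0.5548]  nu=[1.2228]  x^+=[0.7456]  P^+=[0.2663]
step 3: x^-=[0.8500]  P^-=[0.4661]  S=[0.9461]  K=[0.4926]  nu=[-3.9700]  x^+=[-1.1058]  P^+=[0.2365]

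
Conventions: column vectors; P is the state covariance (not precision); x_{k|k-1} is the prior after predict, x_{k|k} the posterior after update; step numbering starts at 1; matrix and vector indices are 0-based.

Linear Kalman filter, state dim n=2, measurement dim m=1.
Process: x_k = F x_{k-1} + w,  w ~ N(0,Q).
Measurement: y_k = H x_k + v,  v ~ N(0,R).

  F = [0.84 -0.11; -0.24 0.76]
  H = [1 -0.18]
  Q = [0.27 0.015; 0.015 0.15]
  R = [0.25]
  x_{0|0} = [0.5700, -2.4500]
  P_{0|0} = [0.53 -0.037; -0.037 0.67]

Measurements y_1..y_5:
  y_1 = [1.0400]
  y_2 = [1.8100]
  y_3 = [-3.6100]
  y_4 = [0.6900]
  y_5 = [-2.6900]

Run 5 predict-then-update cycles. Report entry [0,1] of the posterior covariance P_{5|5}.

P_post[0,1] = 0.0262

step 1: x^-=[0.7483, -1.9988]  P^-=[0.6589 -0.1725; -0.1725 0.5810]  S=[0.9898]  K=[0.6970; -0.2799]  nu=[-0.0681]  x^+=[0.7008, -1.9797]  P^+=[0.1780 0.0207; 0.0207 0.5035]
step 2: x^-=[0.8065, -1.6728]  P^-=[0.3979 -0.0492; -0.0492 0.4435]  S=[0.6800]  K=[0.5982; -0.1898]  nu=[0.7024]  x^+=[1.2266, -1.8061]  P^+=[0.1546 0.0280; 0.0280 0.4190]
step 3: x^-=[1.2290, -1.6671]  P^-=[0.3790 -0.0326; -0.0326 0.3907]  S=[0.6534]  K=[0.5890; -0.1575]  nu=[-5.1391]  x^+=[-1.7979, -0.8574]  P^+=[0.1523 0.0280; 0.0280 0.3745]
step 4: x^-=[-1.4159, -0.2202]  P^-=[0.3768 -0.0284; -0.0284 0.3649]  S=[0.6489]  K=[0.5886; -0.1450]  nu=[2.0663]  x^+=[-0.1997, -0.5197]  P^+=[0.1520 0.0270; 0.0270 0.3512]
step 5: x^-=[-0.1106, -0.3470]  P^-=[0.3765 -0.0271; -0.0271 0.3518]  S=[0.6477]  K=[0.5889; -0.1396]  nu=[-2.6419]  x^+=[-1.6663, 0.0217]  P^+=[0.1519 0.0262; 0.0262 0.3392]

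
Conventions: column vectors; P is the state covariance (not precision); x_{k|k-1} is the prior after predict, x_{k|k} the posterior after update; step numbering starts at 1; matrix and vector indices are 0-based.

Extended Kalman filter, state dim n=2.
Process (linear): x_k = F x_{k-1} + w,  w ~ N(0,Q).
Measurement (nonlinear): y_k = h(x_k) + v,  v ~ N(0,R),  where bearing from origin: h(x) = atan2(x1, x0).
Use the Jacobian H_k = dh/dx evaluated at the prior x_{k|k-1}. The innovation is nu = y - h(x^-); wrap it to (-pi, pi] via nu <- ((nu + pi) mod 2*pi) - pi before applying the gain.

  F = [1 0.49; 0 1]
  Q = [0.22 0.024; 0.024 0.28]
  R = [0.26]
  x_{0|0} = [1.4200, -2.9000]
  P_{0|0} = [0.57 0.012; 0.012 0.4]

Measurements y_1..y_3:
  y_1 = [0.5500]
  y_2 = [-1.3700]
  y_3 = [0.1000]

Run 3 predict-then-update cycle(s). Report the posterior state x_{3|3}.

x_post = [1.3359, -1.8540]

step 1: x^-=[-0.0010, -2.9000]  P^-=[0.8978 0.2320; 0.2320 0.6800]  H_jac=[0.3448 -0.0001]  S=[0.3667]  K=[0.8441; 0.2179]  nu=[2.1211]  x^+=[1.7894, -2.4378]  P^+=[0.6365 0.1645; 0.1645 0.6626]
step 2: x^-=[0.5949, -2.4378]  P^-=[1.1768 0.5132; 0.5132 0.9426]  H_jac=[0.3872 0.0945]  S=[0.4824]  K=[1.0451; 0.5966]  nu=[-0.0386]  x^+=[0.5546, -2.4608]  P^+=[0.6500 0.2125; 0.2125 0.7709]
step 3: x^-=[-0.6512, -2.4608]  P^-=[1.2633 0.6142; 0.6142 1.0509]  H_jac=[0.3798 -0.1005]  S=[0.4059]  K=[1.0299; 0.3145]  nu=[1.9295]  x^+=[1.3359, -1.8540]  P^+=[0.8328 0.4828; 0.4828 1.0108]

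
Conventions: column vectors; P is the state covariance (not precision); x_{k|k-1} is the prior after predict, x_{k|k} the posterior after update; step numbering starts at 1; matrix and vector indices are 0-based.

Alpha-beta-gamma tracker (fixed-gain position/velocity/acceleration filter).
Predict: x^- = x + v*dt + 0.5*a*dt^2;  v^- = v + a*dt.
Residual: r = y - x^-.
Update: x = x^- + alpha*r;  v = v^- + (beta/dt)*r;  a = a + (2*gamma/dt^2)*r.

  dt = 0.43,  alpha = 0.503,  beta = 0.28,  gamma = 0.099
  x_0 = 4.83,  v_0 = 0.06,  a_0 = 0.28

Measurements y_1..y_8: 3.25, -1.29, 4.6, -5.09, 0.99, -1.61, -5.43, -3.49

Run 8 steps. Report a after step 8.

a_post = 4.1131

step 1: x_pred=4.8817  r=-1.6317  x^+=4.0609  v^+=-0.8821  a^+=-1.4673
step 2: x_pred=3.5460  r=-4.8360  x^+=1.1135  v^+=-4.6620  a^+=-6.6459
step 3: x_pred=-1.5056  r=6.1056  x^+=1.5655  v^+=-3.5440  a^+=-0.1077
step 4: x_pred=0.0316  r=-5.1216  x^+=-2.5446  v^+=-6.9254  a^+=-5.5922
step 5: x_pred=-6.0395  r=7.0295  x^+=-2.5036  v^+=-4.7527  a^+=1.9353
step 6: x_pred=-4.3684  r=2.7584  x^+=-2.9809  v^+=-2.1244  a^+=4.8891
step 7: x_pred=-3.4424  r=-1.9876  x^+=-4.4422  v^+=-1.3163  a^+=2.7607
step 8: x_pred=-4.7529  r=1.2629  x^+=-4.1177  v^+=0.6932  a^+=4.1131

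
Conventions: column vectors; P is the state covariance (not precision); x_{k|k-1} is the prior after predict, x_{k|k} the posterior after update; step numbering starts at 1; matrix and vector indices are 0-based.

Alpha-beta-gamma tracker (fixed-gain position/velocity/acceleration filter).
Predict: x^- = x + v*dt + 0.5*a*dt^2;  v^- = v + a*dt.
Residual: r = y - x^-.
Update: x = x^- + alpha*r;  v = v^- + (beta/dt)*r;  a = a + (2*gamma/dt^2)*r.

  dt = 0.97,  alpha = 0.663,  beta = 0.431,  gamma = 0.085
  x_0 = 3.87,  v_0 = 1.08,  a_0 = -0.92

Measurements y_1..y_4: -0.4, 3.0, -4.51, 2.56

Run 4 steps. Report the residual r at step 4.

resid = 10.8188

step 1: x_pred=4.4848  r=-4.8848  x^+=1.2462  v^+=-1.9829  a^+=-1.8026
step 2: x_pred=-1.5252  r=4.5252  x^+=1.4750  v^+=-1.7207  a^+=-0.9850
step 3: x_pred=-0.6574  r=-3.8526  x^+=-3.2117  v^+=-4.3879  a^+=-1.6810
step 4: x_pred=-8.2588  r=10.8188  x^+=-1.0859  v^+=-1.2114  a^+=0.2737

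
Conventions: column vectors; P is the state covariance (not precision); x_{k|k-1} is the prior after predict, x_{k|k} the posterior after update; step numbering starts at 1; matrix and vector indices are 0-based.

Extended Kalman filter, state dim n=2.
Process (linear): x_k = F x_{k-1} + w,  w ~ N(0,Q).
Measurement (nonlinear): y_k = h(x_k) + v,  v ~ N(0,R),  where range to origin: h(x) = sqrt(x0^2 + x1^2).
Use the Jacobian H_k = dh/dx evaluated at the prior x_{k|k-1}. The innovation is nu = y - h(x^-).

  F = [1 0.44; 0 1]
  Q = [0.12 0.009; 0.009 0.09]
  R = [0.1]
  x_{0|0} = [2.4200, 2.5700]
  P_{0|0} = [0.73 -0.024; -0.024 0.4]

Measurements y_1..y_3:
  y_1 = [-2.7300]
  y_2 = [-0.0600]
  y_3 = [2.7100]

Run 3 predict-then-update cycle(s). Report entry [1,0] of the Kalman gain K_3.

K[1,0] = -0.5882

step 1: x^-=[3.5508, 2.5700]  P^-=[0.9063 0.1610; 0.1610 0.4900]  H_jac=[0.8101 0.5863]  S=[1.0161]  K=[0.8154; 0.4111]  nu=[-7.1133]  x^+=[-2.2496, -0.3542]  P^+=[0.2307 -0.1796; -0.1796 0.3183]
step 2: x^-=[-2.4054, -0.3542]  P^-=[0.2542 -0.0306; -0.0306 0.4083]  H_jac=[-0.9893 -0.1457]  S=[0.3487]  K=[-0.7085; -0.0838]  nu=[-2.4913]  x^+=[-0.6402, -0.1454]  P^+=[0.0792 -0.0513; -0.0513 0.4058]
step 3: x^-=[-0.7041, -0.1454]  P^-=[0.2326 0.1363; 0.1363 0.4958]  H_jac=[-0.9793 -0.2022]  S=[0.3973]  K=[-0.6427; -0.5882]  nu=[1.9910]  x^+=[-1.9837, -1.3165]  P^+=[0.0685 -0.0139; -0.0139 0.3584]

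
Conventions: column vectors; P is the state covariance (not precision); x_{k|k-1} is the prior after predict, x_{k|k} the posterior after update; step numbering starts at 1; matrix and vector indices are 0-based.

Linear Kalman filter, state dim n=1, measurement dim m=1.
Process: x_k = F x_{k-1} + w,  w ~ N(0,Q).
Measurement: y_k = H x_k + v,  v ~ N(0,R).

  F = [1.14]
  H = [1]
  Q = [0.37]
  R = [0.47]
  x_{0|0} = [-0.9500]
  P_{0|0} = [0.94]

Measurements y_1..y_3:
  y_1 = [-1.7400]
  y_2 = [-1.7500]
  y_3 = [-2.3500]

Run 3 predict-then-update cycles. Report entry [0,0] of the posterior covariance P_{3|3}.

step 1: x^-=[-1.0830]  P^-=[1.5916]  S=[2.0616]  K=[0.7720]  nu=[-0.6570]  x^+=[-1.5902]  P^+=[0.3629]
step 2: x^-=[-1.8129]  P^-=[0.8416]  S=[1.3116]  K=[0.6416]  nu=[0.0629]  x^+=[-1.7725]  P^+=[0.3016]
step 3: x^-=[-2.0207]  P^-=[0.7619]  S=[1.2319]  K=[0.6185]  nu=[-0.3293]  x^+=[-2.2244]  P^+=[0.2907]

P_post[0,0] = 0.2907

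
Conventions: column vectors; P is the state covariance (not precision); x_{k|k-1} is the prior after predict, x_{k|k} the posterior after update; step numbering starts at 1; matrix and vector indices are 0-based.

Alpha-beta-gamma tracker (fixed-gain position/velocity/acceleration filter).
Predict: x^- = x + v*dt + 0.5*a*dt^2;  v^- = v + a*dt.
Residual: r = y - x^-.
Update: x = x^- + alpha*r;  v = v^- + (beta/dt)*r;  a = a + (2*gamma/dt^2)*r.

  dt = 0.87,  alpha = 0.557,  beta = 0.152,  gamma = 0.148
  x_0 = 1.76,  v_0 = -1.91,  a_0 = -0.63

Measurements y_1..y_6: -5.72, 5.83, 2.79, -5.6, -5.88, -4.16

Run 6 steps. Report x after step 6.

step 1: x_pred=-0.1401  r=-5.5799  x^+=-3.2481  v^+=-3.4330  a^+=-2.8121
step 2: x_pred=-7.2990  r=13.1290  x^+=0.0138  v^+=-3.5857  a^+=2.3222
step 3: x_pred=-2.2269  r=5.0169  x^+=0.5675  v^+=-0.6888  a^+=4.2842
step 4: x_pred=1.5896  r=-7.1896  x^+=-2.4150  v^+=1.7823  a^+=1.4726
step 5: x_pred=-0.3071  r=-5.5729  x^+=-3.4112  v^+=2.0898  a^+=-0.7068
step 6: x_pred=-1.8606  r=-2.2994  x^+=-3.1414  v^+=1.0731  a^+=-1.6060

x_post = -3.1414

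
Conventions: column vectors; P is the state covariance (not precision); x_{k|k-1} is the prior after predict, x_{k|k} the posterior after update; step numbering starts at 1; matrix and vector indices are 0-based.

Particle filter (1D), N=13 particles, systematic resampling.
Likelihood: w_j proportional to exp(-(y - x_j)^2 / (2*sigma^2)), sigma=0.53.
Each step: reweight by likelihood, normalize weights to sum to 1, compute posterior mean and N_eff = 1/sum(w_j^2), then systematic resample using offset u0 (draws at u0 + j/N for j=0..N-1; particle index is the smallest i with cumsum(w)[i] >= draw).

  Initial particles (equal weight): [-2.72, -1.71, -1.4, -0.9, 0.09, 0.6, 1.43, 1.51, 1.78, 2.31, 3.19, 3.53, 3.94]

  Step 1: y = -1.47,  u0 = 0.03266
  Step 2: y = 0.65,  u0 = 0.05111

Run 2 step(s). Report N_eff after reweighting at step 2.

step 1: w=[0.0245, 0.3567, 0.3918, 0.2216, 0.0052, 0.0002, 0.0000, 0.0000, 0.0000, 0.0000, 0.0000, 0.0000, 0.0000]  mean=-1.4240  Neff=3.0259  idx=[1, 1, 1, 1, 1, 2, 2, 2, 2, 2, 3, 3, 3]
step 2: w=[0.0011, 0.0011, 0.0011, 0.0011, 0.0011, 0.0126, 0.0126, 0.0126, 0.0126, 0.0126, 0.3105, 0.3105, 0.3105]  mean=-0.9360  Neff=3.4483  idx=[8, 10, 10, 10, 10, 11, 11, 11, 11, 12, 12, 12, 12]

N_eff = 3.4483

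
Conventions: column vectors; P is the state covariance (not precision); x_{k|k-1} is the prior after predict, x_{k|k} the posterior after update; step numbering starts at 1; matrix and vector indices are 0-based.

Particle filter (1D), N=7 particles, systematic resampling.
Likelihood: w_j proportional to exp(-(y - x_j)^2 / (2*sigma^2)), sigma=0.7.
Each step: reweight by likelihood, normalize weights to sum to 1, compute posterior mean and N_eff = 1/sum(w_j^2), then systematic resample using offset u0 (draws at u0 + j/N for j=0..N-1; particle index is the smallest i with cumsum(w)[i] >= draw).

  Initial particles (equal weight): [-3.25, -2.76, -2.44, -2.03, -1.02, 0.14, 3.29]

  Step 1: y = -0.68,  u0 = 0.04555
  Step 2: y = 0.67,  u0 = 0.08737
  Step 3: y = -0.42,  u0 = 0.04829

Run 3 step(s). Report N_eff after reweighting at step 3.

N_eff = 6.9981

step 1: w=[0.0007, 0.0075, 0.0264, 0.0971, 0.5542, 0.3140, 0.0000]  mean=-0.8062  Neff=2.4044  idx=[3, 4, 4, 4, 4, 5, 5]
step 2: w=[0.0003, 0.0315, 0.0315, 0.0315, 0.0315, 0.4367, 0.4367]  mean=-0.0071  Neff=2.5944  idx=[3, 5, 5, 5, 6, 6, 6]
step 3: w=[0.1372, 0.1438, 0.1438, 0.1438, 0.1438, 0.1438, 0.1438]  mean=-0.0191  Neff=6.9981  idx=[0, 1, 2, 3, 4, 5, 6]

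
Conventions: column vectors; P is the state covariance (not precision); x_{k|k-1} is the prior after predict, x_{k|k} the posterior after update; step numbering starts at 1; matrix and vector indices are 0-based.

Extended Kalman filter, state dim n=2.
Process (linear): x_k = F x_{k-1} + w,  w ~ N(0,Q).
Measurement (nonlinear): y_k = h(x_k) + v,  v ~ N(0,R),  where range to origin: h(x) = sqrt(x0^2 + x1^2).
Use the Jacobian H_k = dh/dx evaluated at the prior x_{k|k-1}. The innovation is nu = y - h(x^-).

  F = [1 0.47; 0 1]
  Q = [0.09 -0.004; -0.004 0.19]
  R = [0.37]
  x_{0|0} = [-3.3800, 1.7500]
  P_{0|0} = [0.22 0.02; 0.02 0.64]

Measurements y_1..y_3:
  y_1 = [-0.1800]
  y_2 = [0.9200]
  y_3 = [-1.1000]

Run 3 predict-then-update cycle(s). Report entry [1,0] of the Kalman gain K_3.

K[1,0] = 0.6048

step 1: x^-=[-2.5575, 1.7500]  P^-=[0.4702 0.3168; 0.3168 0.8300]  H_jac=[-0.8253 0.5647]  S=[0.6596]  K=[-0.3170; 0.3142]  nu=[-3.2789]  x^+=[-1.5180, 0.7197]  P^+=[0.4039 0.3825; 0.3825 0.7649]
step 2: x^-=[-1.1797, 0.7197]  P^-=[1.0224 0.7380; 0.7380 0.9549]  H_jac=[-0.8537 0.5208]  S=[0.7178]  K=[-0.6804; -0.1848]  nu=[-0.4619]  x^+=[-0.8654, 0.8051]  P^+=[0.6901 0.6477; 0.6477 0.9304]
step 3: x^-=[-0.4870, 0.8051]  P^-=[1.5945 1.0810; 1.0810 1.1204]  H_jac=[-0.5176 0.8556]  S=[0.6599]  K=[0.1511; 0.6048]  nu=[-2.0409]  x^+=[-0.7954, -0.4293]  P^+=[1.5794 1.0207; 1.0207 0.8789]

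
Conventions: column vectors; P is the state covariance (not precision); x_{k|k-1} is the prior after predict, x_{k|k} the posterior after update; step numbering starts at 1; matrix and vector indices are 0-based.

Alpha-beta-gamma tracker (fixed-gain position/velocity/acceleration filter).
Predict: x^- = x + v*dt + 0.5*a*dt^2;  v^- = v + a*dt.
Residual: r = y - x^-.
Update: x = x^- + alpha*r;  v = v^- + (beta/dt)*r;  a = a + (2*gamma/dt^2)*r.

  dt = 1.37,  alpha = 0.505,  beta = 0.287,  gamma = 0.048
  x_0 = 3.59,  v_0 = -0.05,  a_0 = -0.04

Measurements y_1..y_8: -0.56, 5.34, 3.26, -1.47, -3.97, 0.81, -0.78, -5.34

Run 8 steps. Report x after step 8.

x_post = -4.0257

step 1: x_pred=3.4840  r=-4.0440  x^+=1.4418  v^+=-0.9520  a^+=-0.2468
step 2: x_pred=-0.0941  r=5.4341  x^+=2.6501  v^+=-0.1518  a^+=0.0311
step 3: x_pred=2.4714  r=0.7886  x^+=2.8696  v^+=0.0561  a^+=0.0714
step 4: x_pred=3.0135  r=-4.4835  x^+=0.7493  v^+=-0.7853  a^+=-0.1579
step 5: x_pred=-0.4747  r=-3.4953  x^+=-2.2398  v^+=-1.7338  a^+=-0.3367
step 6: x_pred=-4.9311  r=5.7411  x^+=-2.0319  v^+=-0.9924  a^+=-0.0430
step 7: x_pred=-3.4318  r=2.6518  x^+=-2.0926  v^+=-0.4958  a^+=0.0926
step 8: x_pred=-2.6849  r=-2.6551  x^+=-4.0257  v^+=-0.9251  a^+=-0.0432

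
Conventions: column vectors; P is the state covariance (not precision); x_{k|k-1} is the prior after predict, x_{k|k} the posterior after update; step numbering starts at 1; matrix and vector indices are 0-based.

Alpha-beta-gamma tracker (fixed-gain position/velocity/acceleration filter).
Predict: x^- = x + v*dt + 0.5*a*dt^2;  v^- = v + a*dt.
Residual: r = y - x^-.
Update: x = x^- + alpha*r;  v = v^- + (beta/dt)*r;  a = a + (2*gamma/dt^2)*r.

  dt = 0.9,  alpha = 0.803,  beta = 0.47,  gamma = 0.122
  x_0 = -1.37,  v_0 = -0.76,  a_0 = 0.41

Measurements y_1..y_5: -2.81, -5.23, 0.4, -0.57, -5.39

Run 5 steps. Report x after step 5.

x_post = -3.8959

step 1: x_pred=-1.8880  r=-0.9220  x^+=-2.6284  v^+=-0.8725  a^+=0.1322
step 2: x_pred=-3.3601  r=-1.8699  x^+=-4.8616  v^+=-1.7300  a^+=-0.4310
step 3: x_pred=-6.5932  r=6.9932  x^+=-0.9777  v^+=1.5341  a^+=1.6756
step 4: x_pred=1.0816  r=-1.6516  x^+=-0.2446  v^+=2.1796  a^+=1.1780
step 5: x_pred=2.1941  r=-7.5841  x^+=-3.8959  v^+=-0.7208  a^+=-1.1065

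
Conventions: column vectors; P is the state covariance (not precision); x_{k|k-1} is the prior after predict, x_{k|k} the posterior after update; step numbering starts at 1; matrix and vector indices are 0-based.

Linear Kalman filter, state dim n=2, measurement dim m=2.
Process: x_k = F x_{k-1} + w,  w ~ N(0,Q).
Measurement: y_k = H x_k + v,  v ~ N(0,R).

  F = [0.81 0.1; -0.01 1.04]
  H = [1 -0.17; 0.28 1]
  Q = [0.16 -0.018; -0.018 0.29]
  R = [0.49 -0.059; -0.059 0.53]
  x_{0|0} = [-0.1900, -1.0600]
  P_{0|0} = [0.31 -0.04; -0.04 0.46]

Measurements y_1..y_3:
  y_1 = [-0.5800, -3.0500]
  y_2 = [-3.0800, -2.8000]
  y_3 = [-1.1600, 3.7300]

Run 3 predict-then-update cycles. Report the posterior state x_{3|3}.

x_post = [-1.0554, 1.0705]

step 1: x^-=[-0.2599, -1.1005]  P^-=[0.3615 -0.0063; -0.0063 0.7884]  S=[0.8764 -0.0978; -0.0978 1.3432]  K=[0.4250 0.1016; -0.0955 0.5787]  nu=[-0.5072, -1.8767]  x^+=[-0.6662, -2.1381]  P^+=[0.1978 -0.0266; -0.0266 0.3198]
step 2: x^-=[-0.7534, -2.2169]  P^-=[0.2886 -0.0087; -0.0087 0.6365]  S=[0.8000 -0.0947; -0.0947 1.1842]  K=[0.3734 0.0907; -0.0836 0.5287]  nu=[-2.7035, -0.3721]  x^+=[-1.7966, -2.1877]  P^+=[0.1738 -0.0226; -0.0226 0.2915]
step 3: x^-=[-1.6740, -2.2573]  P^-=[0.2733 -0.0081; -0.0081 0.6057]  S=[0.7835 -0.0932; -0.0932 1.1526]  K=[0.3610 0.0885; -0.0803 0.5171]  nu=[0.1303, 6.4560]  x^+=[-1.0554, 1.0705]  P^+=[0.1680 -0.0214; -0.0214 0.2848]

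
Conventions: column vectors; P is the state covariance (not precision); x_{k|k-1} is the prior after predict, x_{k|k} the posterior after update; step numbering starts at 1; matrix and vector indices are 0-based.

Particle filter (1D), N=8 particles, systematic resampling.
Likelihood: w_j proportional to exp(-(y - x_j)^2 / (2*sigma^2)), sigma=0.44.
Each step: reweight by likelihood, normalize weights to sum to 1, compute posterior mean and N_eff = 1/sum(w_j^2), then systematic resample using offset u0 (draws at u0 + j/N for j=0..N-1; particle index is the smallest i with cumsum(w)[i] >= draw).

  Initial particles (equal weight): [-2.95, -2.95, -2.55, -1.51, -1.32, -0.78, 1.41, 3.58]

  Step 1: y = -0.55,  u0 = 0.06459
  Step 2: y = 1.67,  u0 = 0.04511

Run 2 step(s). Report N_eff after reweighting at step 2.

N_eff = 6.0011

step 1: w=[0.0000, 0.0000, 0.0000, 0.0783, 0.1831, 0.7385, 0.0000, 0.0000]  mean=-0.9360  Neff=1.7093  idx=[3, 4, 5, 5, 5, 5, 5, 5]
step 2: w=[0.0000, 0.0001, 0.1667, 0.1667, 0.1667, 0.1667, 0.1667, 0.1667]  mean=-0.7800  Neff=6.0011  idx=[2, 3, 3, 4, 5, 6, 6, 7]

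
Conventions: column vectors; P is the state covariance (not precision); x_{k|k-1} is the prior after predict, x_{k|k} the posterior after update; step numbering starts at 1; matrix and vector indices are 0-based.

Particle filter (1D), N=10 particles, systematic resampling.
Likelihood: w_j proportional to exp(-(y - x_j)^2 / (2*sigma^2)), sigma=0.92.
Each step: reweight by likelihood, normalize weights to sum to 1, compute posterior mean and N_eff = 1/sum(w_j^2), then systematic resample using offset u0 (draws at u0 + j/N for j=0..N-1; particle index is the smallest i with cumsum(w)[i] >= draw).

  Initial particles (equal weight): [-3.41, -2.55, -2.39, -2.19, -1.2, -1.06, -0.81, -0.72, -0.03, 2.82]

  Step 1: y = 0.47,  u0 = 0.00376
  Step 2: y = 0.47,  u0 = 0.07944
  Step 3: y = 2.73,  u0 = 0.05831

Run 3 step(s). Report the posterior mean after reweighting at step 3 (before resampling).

step 1: w=[0.0001, 0.0021, 0.0036, 0.0070, 0.0881, 0.1148, 0.1738, 0.1982, 0.3947, 0.0175]  mean=-0.5029  Neff=4.0545  idx=[2, 5, 5, 6, 7, 7, 8, 8, 8, 8]
step 2: w=[0.0015, 0.0482, 0.0482, 0.0730, 0.0832, 0.0832, 0.1657, 0.1657, 0.1657, 0.1657]  mean=-0.3046  Neff=7.4838  idx=[2, 4, 5, 6, 6, 7, 8, 8, 9, 9]
step 3: w=[0.0026, 0.0111, 0.0111, 0.1393, 0.1393, 0.1393, 0.1393, 0.1393, 0.1393, 0.1393]  mean=-0.0480  Neff=7.3463  idx=[3, 3, 4, 5, 6, 6, 7, 8, 8, 9]

post_mean = -0.0480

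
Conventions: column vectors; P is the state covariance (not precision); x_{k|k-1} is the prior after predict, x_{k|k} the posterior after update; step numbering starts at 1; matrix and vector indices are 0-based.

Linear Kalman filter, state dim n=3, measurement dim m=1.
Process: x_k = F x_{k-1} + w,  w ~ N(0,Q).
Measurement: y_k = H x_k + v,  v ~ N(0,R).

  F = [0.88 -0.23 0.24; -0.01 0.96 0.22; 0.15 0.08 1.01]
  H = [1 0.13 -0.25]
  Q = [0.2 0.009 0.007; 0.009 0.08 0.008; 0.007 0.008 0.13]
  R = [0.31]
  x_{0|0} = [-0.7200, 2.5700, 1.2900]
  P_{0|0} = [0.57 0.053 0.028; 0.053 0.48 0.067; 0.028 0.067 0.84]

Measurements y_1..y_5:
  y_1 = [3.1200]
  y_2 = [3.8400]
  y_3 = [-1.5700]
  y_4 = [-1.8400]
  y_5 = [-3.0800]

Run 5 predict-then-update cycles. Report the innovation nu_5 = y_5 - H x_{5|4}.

step 1: x^-=[-0.9151, 2.7582, 1.4005]  P^-=[0.6982 0.0046 0.2905; 0.0046 0.5902 0.3050; 0.2905 0.3050 1.0234]  S=[0.9182]  K=[0.6819; 0.0056; 0.0810]  nu=[4.0267]  x^+=[1.8307, 2.7807, 1.7266]  P^+=[0.2712 0.0012 0.2398; 0.0012 0.5902 0.3046; 0.2398 0.3046 1.0173]
step 2: x^-=[1.3858, 3.0310, 2.2409]  P^-=[0.5670 0.0316 0.4355; 0.0316 0.8008 0.5853; 0.4355 0.5853 1.2996]  S=[0.7242]  K=[0.6383; -0.0147; 0.2577]  nu=[2.6204]  x^+=[3.0584, 2.9926, 2.9163]  P^+=[0.2720 0.0384 0.3163; 0.0384 0.8006 0.5881; 0.3163 0.5881 1.2515]
step 3: x^-=[2.7030, 3.4839, 3.6436]  P^-=[0.5782 0.0946 0.5001; 0.0946 1.1247 0.9405; 0.5001 0.9405 1.6097]  S=[0.7212]  K=[0.6454; 0.0080; 0.3050]  nu=[-3.8150]  x^+=[0.2409, 3.4535, 2.4801]  P^+=[0.2778 0.0909 0.3582; 0.0909 1.1247 0.9387; 0.3582 0.9387 1.5426]
step 4: x^-=[0.0129, 3.8585, 2.8173]  P^-=[0.5743 0.1540 0.5314; 0.1540 1.5844 1.3846; 0.5314 1.3846 1.9795]  S=[0.7192]  K=[0.6417; 0.0192; 0.3010]  nu=[-1.6502]  x^+=[-1.0460, 3.8269, 2.3206]  P^+=[0.2782 0.1451 0.3924; 0.1451 1.5841 1.3805; 0.3924 1.3805 1.9143]
step 5: x^-=[-1.2438, 4.1948, 2.4930]  P^-=[0.5641 0.2040 0.5525; 0.2040 2.2112 1.9472; 0.5525 1.9472 2.4446]  S=[0.7145]  K=[0.6333; 0.0066; 0.2723]  nu=[-1.7583]  x^+=[-2.3573, 4.1833, 2.0143]  P^+=[0.2775 0.2011 0.4293; 0.2011 2.2112 1.9459; 0.4293 1.9459 2.3917]

innov = [-1.7583]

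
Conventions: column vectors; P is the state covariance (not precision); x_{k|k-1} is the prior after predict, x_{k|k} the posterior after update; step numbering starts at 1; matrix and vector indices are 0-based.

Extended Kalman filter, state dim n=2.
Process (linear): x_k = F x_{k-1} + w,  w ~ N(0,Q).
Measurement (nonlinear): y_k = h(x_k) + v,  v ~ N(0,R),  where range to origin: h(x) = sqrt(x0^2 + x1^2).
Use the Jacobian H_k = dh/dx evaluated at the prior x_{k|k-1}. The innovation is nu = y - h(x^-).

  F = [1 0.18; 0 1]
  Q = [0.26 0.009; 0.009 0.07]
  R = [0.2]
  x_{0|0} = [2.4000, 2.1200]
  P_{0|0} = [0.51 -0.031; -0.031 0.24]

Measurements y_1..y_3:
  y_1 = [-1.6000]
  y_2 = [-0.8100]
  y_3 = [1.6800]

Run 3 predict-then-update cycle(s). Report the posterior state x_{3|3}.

step 1: x^-=[2.7816, 2.1200]  P^-=[0.7666 0.0212; 0.0212 0.3100]  H_jac=[0.7953 0.6062]  S=[0.8193]  K=[0.7599; 0.2499]  nu=[-5.0974]  x^+=[-1.0919, 0.8459]  P^+=[0.2935 -0.1344; -0.1344 0.2588]
step 2: x^-=[-0.9396, 0.8459]  P^-=[0.5135 -0.0788; -0.0788 0.3288]  H_jac=[-0.7432 0.6691]  S=[0.7092]  K=[-0.6125; 0.3928]  nu=[-2.0743]  x^+=[0.3308, 0.0311]  P^+=[0.2475 0.0918; 0.0918 0.2194]
step 3: x^-=[0.3365, 0.0311]  P^-=[0.5476 0.1403; 0.1403 0.2894]  H_jac=[0.9957 0.0922]  S=[0.7712]  K=[0.7239; 0.2157]  nu=[1.3421]  x^+=[1.3080, 0.3207]  P^+=[0.1436 0.0199; 0.0199 0.2535]

x_post = [1.3080, 0.3207]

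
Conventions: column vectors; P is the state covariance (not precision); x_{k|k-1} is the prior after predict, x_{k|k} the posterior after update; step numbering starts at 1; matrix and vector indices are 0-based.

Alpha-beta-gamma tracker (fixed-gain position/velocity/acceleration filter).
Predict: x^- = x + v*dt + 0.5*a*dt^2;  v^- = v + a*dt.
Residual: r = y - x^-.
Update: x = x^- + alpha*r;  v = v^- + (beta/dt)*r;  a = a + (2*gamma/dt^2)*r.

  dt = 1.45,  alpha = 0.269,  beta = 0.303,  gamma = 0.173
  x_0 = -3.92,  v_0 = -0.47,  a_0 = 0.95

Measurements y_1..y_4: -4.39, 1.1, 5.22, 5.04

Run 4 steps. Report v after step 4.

v_post = 5.2863

step 1: x_pred=-3.6028  r=-0.7872  x^+=-3.8146  v^+=0.7430  a^+=0.8205
step 2: x_pred=-1.8747  r=2.9747  x^+=-1.0745  v^+=2.5543  a^+=1.3100
step 3: x_pred=4.0063  r=1.2137  x^+=4.3328  v^+=4.7074  a^+=1.5097
step 4: x_pred=12.7456  r=-7.7056  x^+=10.6728  v^+=5.2863  a^+=0.2416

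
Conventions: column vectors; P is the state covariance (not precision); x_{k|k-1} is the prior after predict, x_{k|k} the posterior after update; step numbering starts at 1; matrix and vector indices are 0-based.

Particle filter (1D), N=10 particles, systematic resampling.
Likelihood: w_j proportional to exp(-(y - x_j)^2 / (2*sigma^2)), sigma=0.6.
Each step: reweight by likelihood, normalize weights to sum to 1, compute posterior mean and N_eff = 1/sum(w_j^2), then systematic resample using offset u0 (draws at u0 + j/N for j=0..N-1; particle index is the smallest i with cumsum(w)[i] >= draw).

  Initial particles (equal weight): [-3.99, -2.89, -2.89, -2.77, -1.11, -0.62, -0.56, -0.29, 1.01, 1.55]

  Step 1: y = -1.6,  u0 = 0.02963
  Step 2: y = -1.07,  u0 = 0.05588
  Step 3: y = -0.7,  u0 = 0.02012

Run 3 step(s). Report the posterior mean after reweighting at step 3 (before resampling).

post_mean = -0.9265

step 1: w=[0.0002, 0.0603, 0.0603, 0.0909, 0.4361, 0.1604, 0.1355, 0.0561, 0.0000, 0.0000]  mean=-1.2771  Neff=3.9532  idx=[1, 3, 4, 4, 4, 4, 4, 5, 6, 6]
step 2: w=[0.0014, 0.0025, 0.1392, 0.1392, 0.1392, 0.1392, 0.1392, 0.1053, 0.0972, 0.0972]  mean=-0.9581  Neff=7.8759  idx=[2, 3, 3, 4, 5, 5, 6, 7, 8, 9]
step 3: w=[0.0934, 0.0934, 0.0934, 0.0934, 0.0934, 0.0934, 0.0934, 0.1169, 0.1148, 0.1148]  mean=-0.9265  Neff=9.8982  idx=[0, 1, 2, 3, 4, 5, 6, 7, 8, 9]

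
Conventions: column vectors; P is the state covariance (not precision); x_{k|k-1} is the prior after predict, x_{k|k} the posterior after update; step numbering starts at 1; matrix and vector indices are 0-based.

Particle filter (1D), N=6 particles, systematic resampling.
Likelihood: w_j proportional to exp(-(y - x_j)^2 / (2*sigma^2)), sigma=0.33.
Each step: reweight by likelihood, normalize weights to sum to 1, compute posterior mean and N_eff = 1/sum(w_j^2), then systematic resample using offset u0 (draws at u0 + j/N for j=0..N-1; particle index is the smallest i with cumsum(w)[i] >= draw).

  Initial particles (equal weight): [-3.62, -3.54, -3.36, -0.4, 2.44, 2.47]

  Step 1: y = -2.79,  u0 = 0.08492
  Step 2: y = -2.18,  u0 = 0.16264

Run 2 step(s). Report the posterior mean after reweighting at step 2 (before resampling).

step 1: w=[0.1234, 0.2204, 0.6562, 0.0000, 0.0000, 0.0000]  mean=-3.4318  Neff=2.0226  idx=[0, 1, 2, 2, 2, 2]
step 2: w=[0.0105, 0.0294, 0.2400, 0.2400, 0.2400, 0.2400]  mean=-3.3680  Neff=4.3214  idx=[2, 3, 3, 4, 5, 5]

post_mean = -3.3680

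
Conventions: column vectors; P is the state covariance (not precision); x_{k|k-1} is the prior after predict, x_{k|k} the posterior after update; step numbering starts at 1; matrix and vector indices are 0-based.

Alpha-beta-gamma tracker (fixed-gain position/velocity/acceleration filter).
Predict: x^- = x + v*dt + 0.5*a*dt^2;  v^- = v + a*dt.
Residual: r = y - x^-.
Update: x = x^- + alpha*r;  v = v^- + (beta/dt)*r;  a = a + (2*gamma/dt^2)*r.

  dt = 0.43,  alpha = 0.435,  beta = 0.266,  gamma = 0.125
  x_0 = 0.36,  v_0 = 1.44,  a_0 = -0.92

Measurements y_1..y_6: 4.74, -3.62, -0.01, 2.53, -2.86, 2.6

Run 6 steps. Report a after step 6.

step 1: x_pred=0.8941  r=3.8459  x^+=2.5671  v^+=3.4235  a^+=4.2799
step 2: x_pred=4.4349  r=-8.0549  x^+=0.9310  v^+=0.2811  a^+=-6.6109
step 3: x_pred=0.4407  r=-0.4507  x^+=0.2446  v^+=-2.8404  a^+=-7.2203
step 4: x_pred=-1.6443  r=4.1743  x^+=0.1715  v^+=-3.3629  a^+=-1.5763
step 5: x_pred=-1.4202  r=-1.4398  x^+=-2.0465  v^+=-4.9314  a^+=-3.5230
step 6: x_pred=-4.4927  r=7.0927  x^+=-1.4074  v^+=-2.0587  a^+=6.0670

a_post = 6.0670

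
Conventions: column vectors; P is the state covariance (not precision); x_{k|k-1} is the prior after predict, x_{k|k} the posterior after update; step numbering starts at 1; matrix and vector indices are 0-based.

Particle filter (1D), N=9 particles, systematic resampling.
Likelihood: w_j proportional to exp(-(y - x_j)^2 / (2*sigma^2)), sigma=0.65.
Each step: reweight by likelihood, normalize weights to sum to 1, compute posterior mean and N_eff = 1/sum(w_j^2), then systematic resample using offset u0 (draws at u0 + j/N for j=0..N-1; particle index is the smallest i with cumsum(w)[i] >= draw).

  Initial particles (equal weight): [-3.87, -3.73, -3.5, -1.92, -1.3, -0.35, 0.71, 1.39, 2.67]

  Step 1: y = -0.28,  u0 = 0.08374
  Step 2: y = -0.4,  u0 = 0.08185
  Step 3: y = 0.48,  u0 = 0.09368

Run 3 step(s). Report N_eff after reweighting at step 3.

N_eff = 7.3160

step 1: w=[0.0000, 0.0000, 0.0000, 0.0247, 0.1740, 0.5925, 0.1868, 0.0220, 0.0000]  mean=-0.3177  Neff=2.3963  idx=[4, 4, 5, 5, 5, 5, 5, 6, 6]
step 2: w=[0.0617, 0.0617, 0.1604, 0.1604, 0.1604, 0.1604, 0.1604, 0.0374, 0.0374]  mean=-0.3878  Neff=7.1949  idx=[1, 2, 3, 3, 4, 5, 5, 6, 8]
step 3: w=[0.0058, 0.1090, 0.1090, 0.1090, 0.1090, 0.1090, 0.1090, 0.1090, 0.2313]  mean=-0.1103  Neff=7.3160  idx=[1, 2, 3, 4, 5, 6, 7, 8, 8]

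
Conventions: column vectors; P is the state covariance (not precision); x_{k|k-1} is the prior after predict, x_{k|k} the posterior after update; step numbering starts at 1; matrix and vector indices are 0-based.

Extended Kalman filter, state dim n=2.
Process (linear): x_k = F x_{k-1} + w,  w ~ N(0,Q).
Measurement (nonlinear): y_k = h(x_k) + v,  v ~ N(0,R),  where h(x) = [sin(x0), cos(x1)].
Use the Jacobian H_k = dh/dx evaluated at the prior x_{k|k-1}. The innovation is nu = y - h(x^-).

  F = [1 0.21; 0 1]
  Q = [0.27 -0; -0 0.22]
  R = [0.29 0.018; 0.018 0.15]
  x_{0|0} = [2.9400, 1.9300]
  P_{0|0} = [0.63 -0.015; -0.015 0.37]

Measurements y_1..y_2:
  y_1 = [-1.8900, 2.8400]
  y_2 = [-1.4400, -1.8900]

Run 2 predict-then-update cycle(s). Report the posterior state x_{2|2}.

step 1: x^-=[3.3453, 1.9300]  P^-=[0.9100 0.0627; 0.0627 0.5900]  H_jac=[-0.9793 0.0000; 0.0000 -0.9362]  S=[1.1628 0.0755; 0.0755 0.6671]  K=[-0.7664 -0.0013; 0.0010 -0.8281]  nu=[-1.6877, 3.1915]  x^+=[4.6346, -0.7145]  P^+=[0.2270 0.0149; 0.0149 0.1327]
step 2: x^-=[4.4846, -0.7145]  P^-=[0.5091 0.0428; 0.0428 0.3527]  H_jac=[-0.2258 0.0000; 0.0000 0.6552]  S=[0.3160 0.0117; 0.0117 0.3014]  K=[-0.3678 0.1073; -0.0590 0.7689]  nu=[-0.4658, -2.6454]  x^+=[4.3721, -2.7212]  P^+=[0.4638 0.0145; 0.0145 0.1744]

x_post = [4.3721, -2.7212]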